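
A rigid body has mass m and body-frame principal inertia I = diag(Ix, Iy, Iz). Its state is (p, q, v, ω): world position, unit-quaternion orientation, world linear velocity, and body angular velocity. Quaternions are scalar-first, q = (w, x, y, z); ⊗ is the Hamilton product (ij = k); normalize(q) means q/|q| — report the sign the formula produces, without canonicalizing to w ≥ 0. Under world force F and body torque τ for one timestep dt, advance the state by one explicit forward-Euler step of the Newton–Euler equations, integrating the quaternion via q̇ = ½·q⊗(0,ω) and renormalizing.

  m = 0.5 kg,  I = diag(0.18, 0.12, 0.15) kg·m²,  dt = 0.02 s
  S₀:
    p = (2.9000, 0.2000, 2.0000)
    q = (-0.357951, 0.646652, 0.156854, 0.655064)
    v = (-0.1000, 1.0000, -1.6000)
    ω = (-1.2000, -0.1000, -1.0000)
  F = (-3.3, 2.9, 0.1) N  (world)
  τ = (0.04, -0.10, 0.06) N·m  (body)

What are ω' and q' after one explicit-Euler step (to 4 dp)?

ω' = (-1.1959, -0.1227, -0.9910)
q' = (-0.3434, 0.6500, 0.1558, 0.6598)

ω×(Iω) gyroscopic = (0.0030, 0.0360, -0.0072)
angular accel α = (0.2056, -1.1333, 0.4480)
ω' = ω + α·dt = (-1.1959, -0.1227, -0.9910)
q⊗(0,ω) = (1.4467318, 0.3381936, -0.1036297, 0.4815106)
updated quaternion q' = (-0.3434, 0.6500, 0.1558, 0.6598)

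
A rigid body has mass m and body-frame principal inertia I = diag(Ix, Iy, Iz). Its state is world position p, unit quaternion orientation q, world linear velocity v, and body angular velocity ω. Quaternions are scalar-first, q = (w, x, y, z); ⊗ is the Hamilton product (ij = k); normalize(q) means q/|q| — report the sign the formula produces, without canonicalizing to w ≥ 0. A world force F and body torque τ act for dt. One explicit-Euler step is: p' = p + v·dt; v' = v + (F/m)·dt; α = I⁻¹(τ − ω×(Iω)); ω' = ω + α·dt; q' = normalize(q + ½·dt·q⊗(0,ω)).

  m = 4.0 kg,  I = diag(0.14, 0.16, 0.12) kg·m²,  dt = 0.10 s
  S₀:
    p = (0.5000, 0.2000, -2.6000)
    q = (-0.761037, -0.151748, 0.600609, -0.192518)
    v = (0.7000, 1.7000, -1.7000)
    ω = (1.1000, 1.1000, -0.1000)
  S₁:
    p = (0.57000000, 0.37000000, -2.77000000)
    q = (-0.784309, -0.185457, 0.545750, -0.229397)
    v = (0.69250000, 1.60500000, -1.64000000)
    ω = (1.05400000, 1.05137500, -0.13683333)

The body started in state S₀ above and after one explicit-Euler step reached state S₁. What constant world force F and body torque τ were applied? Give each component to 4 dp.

rate change Δω = (-0.04600000, -0.04862500, -0.03683333)
τ = I·(Δω/dt) + ω₀×(Iω₀) = (-0.0600, -0.0800, -0.0200)
velocity change Δv = (-0.00750000, -0.09500000, 0.06000000)
F = m·Δv/dt = (-0.3000, -3.8000, 2.4000)

F = (-0.3000, -3.8000, 2.4000)
τ = (-0.0600, -0.0800, -0.0200)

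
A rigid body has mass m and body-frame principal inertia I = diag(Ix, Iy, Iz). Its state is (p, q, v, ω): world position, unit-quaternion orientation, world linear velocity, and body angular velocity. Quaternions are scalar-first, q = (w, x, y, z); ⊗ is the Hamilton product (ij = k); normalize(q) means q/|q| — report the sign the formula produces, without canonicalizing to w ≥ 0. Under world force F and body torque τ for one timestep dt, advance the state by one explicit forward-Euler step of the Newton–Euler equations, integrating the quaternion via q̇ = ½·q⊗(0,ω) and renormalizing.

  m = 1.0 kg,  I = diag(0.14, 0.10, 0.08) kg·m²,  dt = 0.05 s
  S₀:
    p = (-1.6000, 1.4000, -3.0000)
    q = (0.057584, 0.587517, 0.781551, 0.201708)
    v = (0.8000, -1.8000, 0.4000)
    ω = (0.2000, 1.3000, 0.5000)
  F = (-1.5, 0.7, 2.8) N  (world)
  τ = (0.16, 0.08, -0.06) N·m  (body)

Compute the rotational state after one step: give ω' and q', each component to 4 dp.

ω' = (0.2618, 1.3370, 0.4690)
q' = (0.0267, 0.5907, 0.7766, 0.2175)

precession coupling ω×(Iω) = (-0.0130, 0.0060, -0.0104)
(τ − ω×Iω)/I = (1.2357, 0.7400, -0.6200)
ω + α·dt = (0.2618, 1.3370, 0.4690)
2q̇ = q⊗(0,ω) = (-1.2343737, 0.1400719, -0.1785577, 0.6362539)
updated quaternion q' = (0.0267, 0.5907, 0.7766, 0.2175)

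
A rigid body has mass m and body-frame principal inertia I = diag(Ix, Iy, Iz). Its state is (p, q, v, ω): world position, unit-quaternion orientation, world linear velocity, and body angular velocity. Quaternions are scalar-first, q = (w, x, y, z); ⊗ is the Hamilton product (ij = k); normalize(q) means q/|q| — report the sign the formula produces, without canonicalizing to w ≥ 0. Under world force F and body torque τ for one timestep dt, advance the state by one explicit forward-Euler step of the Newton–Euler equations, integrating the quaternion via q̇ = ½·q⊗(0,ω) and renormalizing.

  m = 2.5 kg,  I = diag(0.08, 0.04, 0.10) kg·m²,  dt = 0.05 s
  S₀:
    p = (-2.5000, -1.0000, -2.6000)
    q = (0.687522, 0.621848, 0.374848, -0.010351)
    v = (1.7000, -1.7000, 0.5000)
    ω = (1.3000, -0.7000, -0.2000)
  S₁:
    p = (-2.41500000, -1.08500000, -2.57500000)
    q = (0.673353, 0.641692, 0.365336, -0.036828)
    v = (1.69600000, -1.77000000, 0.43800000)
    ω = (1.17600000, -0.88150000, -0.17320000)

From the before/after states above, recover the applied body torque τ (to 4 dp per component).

τ = (-0.1900, -0.1400, 0.0900)

rate change Δω = (-0.12400000, -0.18150000, 0.02680000)
I·α + gyro = (-0.1900, -0.1400, 0.0900)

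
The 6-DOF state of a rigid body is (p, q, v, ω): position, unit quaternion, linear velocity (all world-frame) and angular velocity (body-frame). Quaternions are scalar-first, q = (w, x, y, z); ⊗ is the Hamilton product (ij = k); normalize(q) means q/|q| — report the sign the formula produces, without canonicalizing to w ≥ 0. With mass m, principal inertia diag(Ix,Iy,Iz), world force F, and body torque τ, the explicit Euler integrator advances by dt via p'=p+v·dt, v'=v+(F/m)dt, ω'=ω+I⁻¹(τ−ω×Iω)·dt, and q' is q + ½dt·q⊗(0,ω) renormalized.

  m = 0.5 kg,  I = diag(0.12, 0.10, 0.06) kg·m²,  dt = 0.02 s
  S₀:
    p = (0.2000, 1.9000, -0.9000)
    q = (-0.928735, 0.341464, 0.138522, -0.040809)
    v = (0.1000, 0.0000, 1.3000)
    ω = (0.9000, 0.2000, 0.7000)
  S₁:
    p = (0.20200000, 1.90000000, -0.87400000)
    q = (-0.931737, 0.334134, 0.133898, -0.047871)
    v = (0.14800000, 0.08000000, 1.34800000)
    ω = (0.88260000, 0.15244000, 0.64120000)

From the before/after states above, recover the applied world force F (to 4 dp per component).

F = (1.2000, 2.0000, 1.2000)

v₁ − v₀ = (0.04800000, 0.08000000, 0.04800000)
m·(v₁−v₀)/dt = (1.2000, 2.0000, 1.2000)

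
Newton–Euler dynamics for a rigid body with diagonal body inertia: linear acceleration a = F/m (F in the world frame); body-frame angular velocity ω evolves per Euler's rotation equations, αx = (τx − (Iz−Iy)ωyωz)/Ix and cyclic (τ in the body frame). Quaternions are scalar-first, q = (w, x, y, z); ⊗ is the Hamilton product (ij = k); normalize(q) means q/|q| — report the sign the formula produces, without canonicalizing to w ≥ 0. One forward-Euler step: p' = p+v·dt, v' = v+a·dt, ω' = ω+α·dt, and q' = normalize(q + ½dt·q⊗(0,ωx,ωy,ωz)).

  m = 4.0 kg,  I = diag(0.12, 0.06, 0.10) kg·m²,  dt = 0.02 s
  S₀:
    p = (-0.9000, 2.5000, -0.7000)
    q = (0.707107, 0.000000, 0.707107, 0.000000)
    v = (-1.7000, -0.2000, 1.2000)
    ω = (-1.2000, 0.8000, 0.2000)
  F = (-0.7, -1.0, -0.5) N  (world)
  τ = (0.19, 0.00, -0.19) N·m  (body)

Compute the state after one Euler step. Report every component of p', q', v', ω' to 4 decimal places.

p' = (-0.9340, 2.4960, -0.6760)
q' = (0.7014, -0.0071, 0.7127, 0.0099)
v' = (-1.7035, -0.2050, 1.1975)
ω' = (-1.1694, 0.8016, 0.1505)

ω×(Iω) gyroscopic = (0.0064, -0.0048, 0.0576)
angular accel α = (1.5300, 0.0800, -2.4760)
new body rate ω' = (-1.1694, 0.8016, 0.1505)
Hamilton product q⊗(0,ω) = (-0.5656856, -0.7071070, 0.5656856, 0.9899498)
updated quaternion q' = (0.7014, -0.0071, 0.7127, 0.0099)
p + v·dt = (-0.9340, 2.4960, -0.6760)
v' = v + a·dt = (-1.7035, -0.2050, 1.1975)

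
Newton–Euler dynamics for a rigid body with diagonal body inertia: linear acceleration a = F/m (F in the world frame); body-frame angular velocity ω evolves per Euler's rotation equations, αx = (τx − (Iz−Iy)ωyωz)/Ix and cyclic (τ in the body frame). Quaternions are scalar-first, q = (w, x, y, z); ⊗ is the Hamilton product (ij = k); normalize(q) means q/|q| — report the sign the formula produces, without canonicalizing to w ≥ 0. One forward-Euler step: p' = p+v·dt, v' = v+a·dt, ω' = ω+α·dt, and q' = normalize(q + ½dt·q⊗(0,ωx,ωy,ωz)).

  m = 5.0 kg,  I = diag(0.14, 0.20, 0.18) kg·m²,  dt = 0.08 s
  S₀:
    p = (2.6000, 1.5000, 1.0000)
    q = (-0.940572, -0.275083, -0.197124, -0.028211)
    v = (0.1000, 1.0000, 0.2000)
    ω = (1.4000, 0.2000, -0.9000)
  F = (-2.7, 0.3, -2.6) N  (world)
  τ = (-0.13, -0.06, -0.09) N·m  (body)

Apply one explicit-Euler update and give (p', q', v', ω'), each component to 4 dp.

p' = (2.6080, 1.5800, 1.0160)
q' = (-0.9225, -0.3197, -0.2156, 0.0145)
v' = (0.0568, 1.0048, 0.1584)
ω' = (1.3237, 0.1558, -0.9475)

a = F/m = (-0.5400, 0.0600, -0.5200)
p' = p + v·dt = (2.6080, 1.5800, 1.0160)
new velocity v' = (0.0568, 1.0048, 0.1584)
gyro term ω×Iω = (0.0036, 0.0504, 0.0168)
angular accel α = (-0.9543, -0.5520, -0.5933)
new body rate ω' = (1.3237, 0.1558, -0.9475)
2q̇ = q⊗(0,ω) = (0.3991511, -1.1337470, -0.4751845, 1.0674718)
updated quaternion q' = (-0.9225, -0.3197, -0.2156, 0.0145)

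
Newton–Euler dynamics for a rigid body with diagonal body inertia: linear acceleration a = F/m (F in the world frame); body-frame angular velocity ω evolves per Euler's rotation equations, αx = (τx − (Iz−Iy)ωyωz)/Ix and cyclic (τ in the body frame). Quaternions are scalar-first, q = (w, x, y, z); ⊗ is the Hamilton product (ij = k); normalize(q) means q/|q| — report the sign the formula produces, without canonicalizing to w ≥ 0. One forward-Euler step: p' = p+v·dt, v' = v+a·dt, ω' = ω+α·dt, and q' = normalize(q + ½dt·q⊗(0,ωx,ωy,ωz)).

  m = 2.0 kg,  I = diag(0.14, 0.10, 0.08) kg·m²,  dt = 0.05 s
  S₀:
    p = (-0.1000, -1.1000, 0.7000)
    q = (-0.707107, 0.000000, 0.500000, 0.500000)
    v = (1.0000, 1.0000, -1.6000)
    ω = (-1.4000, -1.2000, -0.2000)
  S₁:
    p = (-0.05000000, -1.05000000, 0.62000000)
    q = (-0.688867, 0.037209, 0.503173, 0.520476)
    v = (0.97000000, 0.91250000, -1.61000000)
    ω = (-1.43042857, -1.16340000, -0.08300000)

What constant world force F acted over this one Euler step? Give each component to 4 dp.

F = (-1.2000, -3.5000, -0.4000)

Δv = v₁−v₀ = (-0.03000000, -0.08750000, -0.01000000)
m·(v₁−v₀)/dt = (-1.2000, -3.5000, -0.4000)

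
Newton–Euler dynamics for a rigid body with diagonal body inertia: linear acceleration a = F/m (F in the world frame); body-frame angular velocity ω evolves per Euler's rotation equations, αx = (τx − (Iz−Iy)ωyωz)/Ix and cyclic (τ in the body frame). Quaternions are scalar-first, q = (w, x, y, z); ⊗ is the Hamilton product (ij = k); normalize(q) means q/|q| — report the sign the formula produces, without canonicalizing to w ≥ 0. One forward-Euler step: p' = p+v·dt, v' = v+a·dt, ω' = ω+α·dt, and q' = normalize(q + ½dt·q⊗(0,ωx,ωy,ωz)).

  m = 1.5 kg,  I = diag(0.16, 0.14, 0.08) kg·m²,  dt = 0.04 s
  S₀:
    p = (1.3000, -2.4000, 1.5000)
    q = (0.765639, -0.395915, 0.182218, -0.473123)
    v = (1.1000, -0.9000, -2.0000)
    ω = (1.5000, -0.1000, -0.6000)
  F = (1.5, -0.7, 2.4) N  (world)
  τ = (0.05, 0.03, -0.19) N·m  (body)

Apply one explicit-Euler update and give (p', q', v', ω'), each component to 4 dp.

p' = (1.3440, -2.4360, 1.4200)
q' = (0.7718, -0.3759, 0.1617, -0.4867)
v' = (1.1400, -0.9187, -1.9360)
ω' = (1.5134, -0.0709, -0.6965)

angular accel α = (0.3350, 0.7286, -2.4125)
ω + α·dt = (1.5134, -0.0709, -0.6965)
Hamilton product q⊗(0,ω) = (0.3282205, 0.9918154, -1.0237974, -0.6931189)
q' = normalize(q + ½dt·q⊗(0,ω)) = (0.7718, -0.3759, 0.1617, -0.4867)
new position p' = (1.3440, -2.4360, 1.4200)
new velocity v' = (1.1400, -0.9187, -1.9360)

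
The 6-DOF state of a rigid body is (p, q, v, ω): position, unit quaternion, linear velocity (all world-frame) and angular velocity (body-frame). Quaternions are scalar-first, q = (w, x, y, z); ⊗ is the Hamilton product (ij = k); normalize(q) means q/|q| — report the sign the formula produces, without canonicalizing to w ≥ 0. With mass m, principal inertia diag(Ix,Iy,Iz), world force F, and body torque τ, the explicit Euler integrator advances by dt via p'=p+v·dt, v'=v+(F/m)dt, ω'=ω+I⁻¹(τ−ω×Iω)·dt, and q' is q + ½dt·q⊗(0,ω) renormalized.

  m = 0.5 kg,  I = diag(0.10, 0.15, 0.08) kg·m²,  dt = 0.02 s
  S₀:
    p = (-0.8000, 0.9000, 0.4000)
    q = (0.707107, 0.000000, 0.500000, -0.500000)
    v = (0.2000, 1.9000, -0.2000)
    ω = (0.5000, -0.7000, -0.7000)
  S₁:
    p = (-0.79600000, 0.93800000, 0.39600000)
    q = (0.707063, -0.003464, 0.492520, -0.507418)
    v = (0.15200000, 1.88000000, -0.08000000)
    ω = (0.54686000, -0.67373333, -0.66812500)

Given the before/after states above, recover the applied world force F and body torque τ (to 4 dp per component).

Δv = v₁−v₀ = (-0.04800000, -0.02000000, 0.12000000)
F = m·Δv/dt = (-1.2000, -0.5000, 3.0000)
ω₁ − ω₀ = (0.04686000, 0.02626667, 0.03187500)
gyro term ω₀×Iω₀ = (-0.0343, -0.0070, -0.0175)
τ = I·(Δω/dt) + ω₀×(Iω₀) = (0.2000, 0.1900, 0.1100)

F = (-1.2000, -0.5000, 3.0000)
τ = (0.2000, 0.1900, 0.1100)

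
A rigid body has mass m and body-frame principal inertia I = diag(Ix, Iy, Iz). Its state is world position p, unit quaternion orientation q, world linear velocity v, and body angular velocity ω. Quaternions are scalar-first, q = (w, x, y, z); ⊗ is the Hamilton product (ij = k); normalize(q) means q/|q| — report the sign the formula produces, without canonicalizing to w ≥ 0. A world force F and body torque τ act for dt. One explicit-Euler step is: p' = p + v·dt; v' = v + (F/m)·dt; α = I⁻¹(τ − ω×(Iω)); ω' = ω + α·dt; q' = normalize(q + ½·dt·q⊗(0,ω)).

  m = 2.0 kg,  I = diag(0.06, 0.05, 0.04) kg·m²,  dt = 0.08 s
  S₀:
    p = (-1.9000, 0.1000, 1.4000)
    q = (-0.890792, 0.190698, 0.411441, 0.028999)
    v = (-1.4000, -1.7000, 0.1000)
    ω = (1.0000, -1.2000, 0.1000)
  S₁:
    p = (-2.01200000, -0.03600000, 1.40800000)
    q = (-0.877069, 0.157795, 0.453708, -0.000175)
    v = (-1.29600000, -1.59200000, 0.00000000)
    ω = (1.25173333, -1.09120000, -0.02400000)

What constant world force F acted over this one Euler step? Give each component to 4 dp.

Δv = v₁−v₀ = (0.10400000, 0.10800000, -0.10000000)
F = m·Δv/dt = (2.6000, 2.7000, -2.5000)

F = (2.6000, 2.7000, -2.5000)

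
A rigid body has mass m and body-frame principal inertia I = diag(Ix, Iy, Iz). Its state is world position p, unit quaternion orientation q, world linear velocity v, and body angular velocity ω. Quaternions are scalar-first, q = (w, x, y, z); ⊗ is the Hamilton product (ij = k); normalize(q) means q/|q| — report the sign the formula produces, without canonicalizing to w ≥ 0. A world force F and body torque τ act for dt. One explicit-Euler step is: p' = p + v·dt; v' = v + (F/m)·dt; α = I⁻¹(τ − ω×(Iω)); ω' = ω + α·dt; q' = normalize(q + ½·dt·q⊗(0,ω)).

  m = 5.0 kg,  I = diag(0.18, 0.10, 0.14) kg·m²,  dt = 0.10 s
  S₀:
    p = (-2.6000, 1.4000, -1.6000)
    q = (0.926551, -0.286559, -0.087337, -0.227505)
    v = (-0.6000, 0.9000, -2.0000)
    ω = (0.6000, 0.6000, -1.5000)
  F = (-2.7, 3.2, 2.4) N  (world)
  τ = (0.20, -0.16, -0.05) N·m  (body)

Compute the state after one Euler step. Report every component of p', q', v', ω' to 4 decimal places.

precession coupling ω×(Iω) = (-0.0360, -0.0360, -0.0288)
α = I⁻¹(τ − ω×Iω) = (1.3111, -1.2400, -0.1514)
ω + α·dt = (0.7311, 0.4760, -1.5151)
q⊗(0,ω) = (-0.1169199, 0.8234391, -0.0104109, -1.5093597)
q' = normalize(q + ½dt·q⊗(0,ω)) = (0.9173, -0.2445, -0.0875, -0.3019)
a = F/m = (-0.5400, 0.6400, 0.4800)
p + v·dt = (-2.6600, 1.4900, -1.8000)
v' = v + a·dt = (-0.6540, 0.9640, -1.9520)

p' = (-2.6600, 1.4900, -1.8000)
q' = (0.9173, -0.2445, -0.0875, -0.3019)
v' = (-0.6540, 0.9640, -1.9520)
ω' = (0.7311, 0.4760, -1.5151)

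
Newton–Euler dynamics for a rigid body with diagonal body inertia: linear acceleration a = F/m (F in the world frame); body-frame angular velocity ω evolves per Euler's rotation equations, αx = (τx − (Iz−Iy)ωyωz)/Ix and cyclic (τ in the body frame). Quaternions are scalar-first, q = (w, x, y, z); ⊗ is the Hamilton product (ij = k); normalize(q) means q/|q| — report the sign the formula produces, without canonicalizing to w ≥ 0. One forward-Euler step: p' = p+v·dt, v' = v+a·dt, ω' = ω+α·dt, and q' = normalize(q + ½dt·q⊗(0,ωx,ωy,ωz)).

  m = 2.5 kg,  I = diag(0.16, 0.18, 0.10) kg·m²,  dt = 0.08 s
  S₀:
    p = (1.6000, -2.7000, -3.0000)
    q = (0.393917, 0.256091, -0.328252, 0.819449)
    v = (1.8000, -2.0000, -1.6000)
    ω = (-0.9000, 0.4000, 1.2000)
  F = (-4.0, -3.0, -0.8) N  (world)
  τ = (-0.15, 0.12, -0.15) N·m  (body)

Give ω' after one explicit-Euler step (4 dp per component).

ω' = (-0.9558, 0.4821, 1.0858)

angular accel α = (-0.6975, 1.0267, -1.4280)
new body rate ω' = (-0.9558, 0.4821, 1.0858)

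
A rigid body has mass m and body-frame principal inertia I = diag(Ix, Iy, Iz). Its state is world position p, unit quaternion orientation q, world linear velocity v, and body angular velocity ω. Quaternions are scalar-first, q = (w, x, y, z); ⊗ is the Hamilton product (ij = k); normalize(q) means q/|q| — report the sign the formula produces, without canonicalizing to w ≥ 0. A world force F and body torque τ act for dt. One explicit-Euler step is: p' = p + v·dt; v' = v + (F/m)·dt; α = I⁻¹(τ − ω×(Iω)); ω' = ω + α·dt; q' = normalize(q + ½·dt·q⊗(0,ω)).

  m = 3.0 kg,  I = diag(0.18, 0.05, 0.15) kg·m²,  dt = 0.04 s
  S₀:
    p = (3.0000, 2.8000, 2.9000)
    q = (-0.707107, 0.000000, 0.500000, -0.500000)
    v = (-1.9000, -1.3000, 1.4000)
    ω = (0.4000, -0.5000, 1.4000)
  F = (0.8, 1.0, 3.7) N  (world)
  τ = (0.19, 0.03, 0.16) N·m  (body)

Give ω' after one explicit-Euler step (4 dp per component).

ω' = (0.4578, -0.4894, 1.4357)

gyro term ω×Iω = (-0.0700, 0.0168, 0.0260)
α = I⁻¹(τ − ω×Iω) = (1.4444, 0.2640, 0.8933)
ω + α·dt = (0.4578, -0.4894, 1.4357)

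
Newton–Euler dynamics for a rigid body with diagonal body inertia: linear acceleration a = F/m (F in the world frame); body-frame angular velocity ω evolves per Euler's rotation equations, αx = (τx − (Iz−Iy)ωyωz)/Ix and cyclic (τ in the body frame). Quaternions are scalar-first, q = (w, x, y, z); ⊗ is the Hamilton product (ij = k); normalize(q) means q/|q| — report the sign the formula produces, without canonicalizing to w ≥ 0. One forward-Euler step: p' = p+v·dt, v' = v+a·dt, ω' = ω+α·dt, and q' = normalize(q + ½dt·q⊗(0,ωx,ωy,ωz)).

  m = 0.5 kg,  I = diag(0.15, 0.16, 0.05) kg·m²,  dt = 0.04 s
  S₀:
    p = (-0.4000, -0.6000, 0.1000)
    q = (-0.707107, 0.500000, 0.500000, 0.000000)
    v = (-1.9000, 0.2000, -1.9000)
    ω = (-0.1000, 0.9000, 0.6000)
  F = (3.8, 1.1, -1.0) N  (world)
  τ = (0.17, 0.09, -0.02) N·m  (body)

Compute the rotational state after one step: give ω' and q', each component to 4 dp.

ω' = (-0.0388, 0.9240, 0.5847)
q' = (-0.7149, 0.5073, 0.4812, 0.0015)

angular accel α = (1.5293, 0.6000, -0.3820)
new body rate ω' = (-0.0388, 0.9240, 0.5847)
Hamilton product q⊗(0,ω) = (-0.4000000, 0.3707107, -0.9363963, 0.0757358)
q + ½dt·q⊗(0,ω), renormalized = (-0.7149, 0.5073, 0.4812, 0.0015)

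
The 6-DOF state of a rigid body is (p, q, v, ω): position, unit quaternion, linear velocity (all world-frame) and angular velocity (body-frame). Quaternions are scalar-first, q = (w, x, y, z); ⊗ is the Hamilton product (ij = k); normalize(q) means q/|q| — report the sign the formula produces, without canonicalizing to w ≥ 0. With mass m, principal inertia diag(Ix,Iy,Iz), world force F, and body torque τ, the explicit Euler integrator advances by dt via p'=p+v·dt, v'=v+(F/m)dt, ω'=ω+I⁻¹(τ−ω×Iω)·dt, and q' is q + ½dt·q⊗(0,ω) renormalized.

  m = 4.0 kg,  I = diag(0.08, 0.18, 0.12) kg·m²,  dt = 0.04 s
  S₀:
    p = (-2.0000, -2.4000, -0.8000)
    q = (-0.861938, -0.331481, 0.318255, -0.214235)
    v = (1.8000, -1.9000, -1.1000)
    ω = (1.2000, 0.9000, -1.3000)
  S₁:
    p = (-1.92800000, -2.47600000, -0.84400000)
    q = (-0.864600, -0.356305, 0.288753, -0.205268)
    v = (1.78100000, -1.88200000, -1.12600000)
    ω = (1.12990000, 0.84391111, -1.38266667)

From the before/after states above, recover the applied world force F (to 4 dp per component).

velocity change Δv = (-0.01900000, 0.01800000, -0.02600000)
F = m·Δv/dt = (-1.9000, 1.8000, -2.6000)

F = (-1.9000, 1.8000, -2.6000)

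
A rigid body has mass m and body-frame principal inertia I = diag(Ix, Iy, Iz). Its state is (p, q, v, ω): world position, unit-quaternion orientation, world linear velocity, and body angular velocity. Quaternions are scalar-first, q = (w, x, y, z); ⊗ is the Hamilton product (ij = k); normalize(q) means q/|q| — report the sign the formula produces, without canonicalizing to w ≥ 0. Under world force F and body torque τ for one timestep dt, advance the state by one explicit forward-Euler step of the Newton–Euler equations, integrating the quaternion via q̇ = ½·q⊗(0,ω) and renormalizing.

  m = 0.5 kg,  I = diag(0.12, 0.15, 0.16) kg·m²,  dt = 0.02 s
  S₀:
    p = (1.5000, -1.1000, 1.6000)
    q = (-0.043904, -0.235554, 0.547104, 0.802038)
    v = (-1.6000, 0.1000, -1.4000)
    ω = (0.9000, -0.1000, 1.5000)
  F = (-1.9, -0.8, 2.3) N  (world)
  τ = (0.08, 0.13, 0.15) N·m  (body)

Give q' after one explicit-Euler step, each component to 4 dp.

q⊗(0,ω) = (-0.9363480, 0.8613462, 1.0795556, -0.5346942)
q' = normalize(q + ½dt·q⊗(0,ω)) = (-0.0533, -0.2269, 0.5578, 0.7966)

q' = (-0.0533, -0.2269, 0.5578, 0.7966)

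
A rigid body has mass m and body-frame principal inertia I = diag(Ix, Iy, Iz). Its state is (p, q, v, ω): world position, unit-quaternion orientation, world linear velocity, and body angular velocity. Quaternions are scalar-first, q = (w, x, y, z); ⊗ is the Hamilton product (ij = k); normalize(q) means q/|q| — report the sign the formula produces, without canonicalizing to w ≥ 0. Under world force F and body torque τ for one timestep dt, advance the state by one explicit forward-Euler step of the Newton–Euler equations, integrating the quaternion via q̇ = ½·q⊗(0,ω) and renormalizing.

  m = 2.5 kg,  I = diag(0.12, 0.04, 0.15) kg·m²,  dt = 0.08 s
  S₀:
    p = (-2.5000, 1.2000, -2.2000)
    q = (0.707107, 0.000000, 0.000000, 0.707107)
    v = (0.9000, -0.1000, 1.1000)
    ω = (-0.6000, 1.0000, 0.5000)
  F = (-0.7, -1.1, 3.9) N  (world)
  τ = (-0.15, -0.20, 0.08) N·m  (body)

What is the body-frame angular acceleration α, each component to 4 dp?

α = (-1.7083, -5.2250, 0.2133)

gyro term ω×Iω = (0.0550, 0.0090, 0.0480)
(τ − ω×Iω)/I = (-1.7083, -5.2250, 0.2133)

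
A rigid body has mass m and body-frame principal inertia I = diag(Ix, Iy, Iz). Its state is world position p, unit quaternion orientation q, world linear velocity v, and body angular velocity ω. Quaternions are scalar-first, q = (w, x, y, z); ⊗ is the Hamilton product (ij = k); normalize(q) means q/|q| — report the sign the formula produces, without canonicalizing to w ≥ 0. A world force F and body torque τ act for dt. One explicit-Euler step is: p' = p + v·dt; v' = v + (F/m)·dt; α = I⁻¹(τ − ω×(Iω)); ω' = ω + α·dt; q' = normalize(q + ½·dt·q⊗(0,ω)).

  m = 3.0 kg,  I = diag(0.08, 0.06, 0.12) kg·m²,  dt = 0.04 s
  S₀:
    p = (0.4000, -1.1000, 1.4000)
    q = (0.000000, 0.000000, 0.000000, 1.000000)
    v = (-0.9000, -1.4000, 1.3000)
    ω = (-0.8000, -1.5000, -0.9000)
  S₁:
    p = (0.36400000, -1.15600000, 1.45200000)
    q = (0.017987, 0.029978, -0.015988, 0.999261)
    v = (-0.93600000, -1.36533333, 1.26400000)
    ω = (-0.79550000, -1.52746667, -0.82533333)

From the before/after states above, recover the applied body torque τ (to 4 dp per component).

ω₁ − ω₀ = (0.00450000, -0.02746667, 0.07466667)
I·α + gyro = (0.0900, -0.0700, 0.2000)

τ = (0.0900, -0.0700, 0.2000)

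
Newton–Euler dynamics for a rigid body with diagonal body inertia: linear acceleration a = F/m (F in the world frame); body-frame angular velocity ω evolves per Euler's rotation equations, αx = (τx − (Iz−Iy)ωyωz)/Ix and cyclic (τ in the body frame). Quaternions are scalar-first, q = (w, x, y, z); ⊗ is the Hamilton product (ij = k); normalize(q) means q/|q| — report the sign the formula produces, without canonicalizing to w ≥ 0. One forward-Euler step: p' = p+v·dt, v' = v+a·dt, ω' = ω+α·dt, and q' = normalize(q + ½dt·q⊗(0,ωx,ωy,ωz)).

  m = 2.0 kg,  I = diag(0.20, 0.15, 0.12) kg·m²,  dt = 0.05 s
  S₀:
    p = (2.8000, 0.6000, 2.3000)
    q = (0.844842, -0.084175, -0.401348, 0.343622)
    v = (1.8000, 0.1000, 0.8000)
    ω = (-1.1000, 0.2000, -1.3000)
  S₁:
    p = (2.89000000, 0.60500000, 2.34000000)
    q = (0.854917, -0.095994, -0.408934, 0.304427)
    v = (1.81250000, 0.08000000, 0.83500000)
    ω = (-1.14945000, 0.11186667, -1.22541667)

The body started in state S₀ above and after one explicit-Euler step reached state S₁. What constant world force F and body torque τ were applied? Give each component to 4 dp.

F = (0.5000, -0.8000, 1.4000)
τ = (-0.1900, -0.1500, 0.1900)

rate change Δω = (-0.04945000, -0.08813333, 0.07458333)
ω₀×(Iω₀) = (0.0078, 0.1144, 0.0110)
applied torque τ = (-0.1900, -0.1500, 0.1900)
v₁ − v₀ = (0.01250000, -0.02000000, 0.03500000)
m·(v₁−v₀)/dt = (0.5000, -0.8000, 1.4000)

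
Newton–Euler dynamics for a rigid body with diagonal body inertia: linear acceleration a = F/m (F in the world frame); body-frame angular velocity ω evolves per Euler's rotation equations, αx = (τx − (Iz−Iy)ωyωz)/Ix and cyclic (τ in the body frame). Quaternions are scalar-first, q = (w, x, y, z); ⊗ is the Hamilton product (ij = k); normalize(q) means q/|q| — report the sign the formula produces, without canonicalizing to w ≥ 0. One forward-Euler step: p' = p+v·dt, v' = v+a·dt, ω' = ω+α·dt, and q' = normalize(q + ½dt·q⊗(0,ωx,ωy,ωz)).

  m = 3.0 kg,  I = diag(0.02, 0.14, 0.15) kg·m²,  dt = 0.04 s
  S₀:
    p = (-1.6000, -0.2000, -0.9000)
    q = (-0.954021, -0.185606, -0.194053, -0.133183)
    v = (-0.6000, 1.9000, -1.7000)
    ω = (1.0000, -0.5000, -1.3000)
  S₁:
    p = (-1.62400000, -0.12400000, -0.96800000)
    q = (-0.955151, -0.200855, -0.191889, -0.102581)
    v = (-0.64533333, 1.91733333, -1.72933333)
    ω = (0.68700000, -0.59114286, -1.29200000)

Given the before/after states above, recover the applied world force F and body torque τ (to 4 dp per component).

F = (-3.4000, 1.3000, -2.2000)
τ = (-0.1500, -0.1500, -0.0300)

v₁ − v₀ = (-0.04533333, 0.01733333, -0.02933333)
applied force F = (-3.4000, 1.3000, -2.2000)
Δω = ω₁−ω₀ = (-0.31300000, -0.09114286, 0.00800000)
ω₀×(Iω₀) = (0.0065, 0.1690, -0.0600)
I·α + gyro = (-0.1500, -0.1500, -0.0300)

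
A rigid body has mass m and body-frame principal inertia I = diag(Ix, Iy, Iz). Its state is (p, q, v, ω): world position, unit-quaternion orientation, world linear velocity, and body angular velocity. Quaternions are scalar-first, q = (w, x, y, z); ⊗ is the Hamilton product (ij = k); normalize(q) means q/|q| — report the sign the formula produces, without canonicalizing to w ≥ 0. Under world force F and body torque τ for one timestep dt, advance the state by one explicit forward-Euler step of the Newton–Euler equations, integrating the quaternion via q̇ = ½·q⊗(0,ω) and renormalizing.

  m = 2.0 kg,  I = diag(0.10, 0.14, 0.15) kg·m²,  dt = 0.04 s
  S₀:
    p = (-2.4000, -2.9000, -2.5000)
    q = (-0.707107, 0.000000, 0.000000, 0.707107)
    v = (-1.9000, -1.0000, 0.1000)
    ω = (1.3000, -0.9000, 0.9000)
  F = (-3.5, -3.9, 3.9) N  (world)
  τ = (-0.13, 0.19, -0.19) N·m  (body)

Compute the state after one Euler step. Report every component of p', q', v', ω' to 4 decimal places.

a = (-1.7500, -1.9500, 1.9500)
new position p' = (-2.4760, -2.9400, -2.4960)
v + (F/m)dt = (-1.9700, -1.0780, 0.1780)
precession coupling ω×(Iω) = (-0.0081, -0.0585, -0.0468)
angular accel α = (-1.2190, 1.7750, -0.9547)
new body rate ω' = (1.2512, -0.8290, 0.8618)
2q̇ = q⊗(0,ω) = (-0.6363963, -0.2828428, 1.5556354, -0.6363963)
q' = normalize(q + ½dt·q⊗(0,ω)) = (-0.7194, -0.0057, 0.0311, 0.6939)

p' = (-2.4760, -2.9400, -2.4960)
q' = (-0.7194, -0.0057, 0.0311, 0.6939)
v' = (-1.9700, -1.0780, 0.1780)
ω' = (1.2512, -0.8290, 0.8618)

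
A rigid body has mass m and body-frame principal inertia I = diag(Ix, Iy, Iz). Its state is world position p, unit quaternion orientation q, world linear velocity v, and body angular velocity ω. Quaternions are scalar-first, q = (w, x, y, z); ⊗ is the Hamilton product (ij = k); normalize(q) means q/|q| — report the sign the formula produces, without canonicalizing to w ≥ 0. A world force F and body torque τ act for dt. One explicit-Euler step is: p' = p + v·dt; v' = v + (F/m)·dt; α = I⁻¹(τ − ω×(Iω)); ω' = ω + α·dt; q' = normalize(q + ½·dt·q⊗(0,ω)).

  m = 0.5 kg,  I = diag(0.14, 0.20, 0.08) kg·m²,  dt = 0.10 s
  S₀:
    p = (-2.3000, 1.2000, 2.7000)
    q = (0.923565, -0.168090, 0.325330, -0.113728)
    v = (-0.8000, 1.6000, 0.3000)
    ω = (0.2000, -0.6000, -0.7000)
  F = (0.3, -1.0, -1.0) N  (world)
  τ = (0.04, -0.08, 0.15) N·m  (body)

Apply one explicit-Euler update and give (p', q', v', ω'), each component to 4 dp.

p' = (-2.3800, 1.3600, 2.7300)
q' = (0.9300, -0.1735, 0.2903, -0.1441)
v' = (-0.7400, 1.4000, 0.1000)
ω' = (0.2646, -0.6358, -0.5035)

precession coupling ω×(Iω) = (-0.0504, -0.0084, -0.0072)
α = I⁻¹(τ − ω×Iω) = (0.6457, -0.3580, 1.9650)
ω + α·dt = (0.2646, -0.6358, -0.5035)
Hamilton product q⊗(0,ω) = (0.1492064, -0.1112548, -0.6945476, -0.6107075)
updated quaternion q' = (0.9300, -0.1735, 0.2903, -0.1441)
p' = p + v·dt = (-2.3800, 1.3600, 2.7300)
v + (F/m)dt = (-0.7400, 1.4000, 0.1000)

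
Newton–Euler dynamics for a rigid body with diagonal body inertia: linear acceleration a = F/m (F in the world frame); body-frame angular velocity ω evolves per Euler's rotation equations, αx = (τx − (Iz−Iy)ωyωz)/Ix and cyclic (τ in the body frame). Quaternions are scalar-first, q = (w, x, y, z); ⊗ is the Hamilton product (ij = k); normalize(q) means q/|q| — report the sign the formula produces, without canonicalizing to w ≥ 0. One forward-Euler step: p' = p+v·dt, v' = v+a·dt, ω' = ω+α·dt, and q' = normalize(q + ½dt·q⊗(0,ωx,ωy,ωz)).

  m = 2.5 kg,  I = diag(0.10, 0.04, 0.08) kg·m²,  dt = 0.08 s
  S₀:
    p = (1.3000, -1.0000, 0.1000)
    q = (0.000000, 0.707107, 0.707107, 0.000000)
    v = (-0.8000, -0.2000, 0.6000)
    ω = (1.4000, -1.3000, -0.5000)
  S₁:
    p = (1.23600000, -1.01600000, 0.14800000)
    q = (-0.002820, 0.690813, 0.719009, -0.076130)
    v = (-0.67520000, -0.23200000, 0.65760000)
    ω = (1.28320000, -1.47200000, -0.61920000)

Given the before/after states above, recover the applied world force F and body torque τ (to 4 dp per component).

Δv = v₁−v₀ = (0.12480000, -0.03200000, 0.05760000)
F = m·Δv/dt = (3.9000, -1.0000, 1.8000)
Δω = ω₁−ω₀ = (-0.11680000, -0.17200000, -0.11920000)
applied torque τ = (-0.1200, -0.1000, -0.0100)

F = (3.9000, -1.0000, 1.8000)
τ = (-0.1200, -0.1000, -0.0100)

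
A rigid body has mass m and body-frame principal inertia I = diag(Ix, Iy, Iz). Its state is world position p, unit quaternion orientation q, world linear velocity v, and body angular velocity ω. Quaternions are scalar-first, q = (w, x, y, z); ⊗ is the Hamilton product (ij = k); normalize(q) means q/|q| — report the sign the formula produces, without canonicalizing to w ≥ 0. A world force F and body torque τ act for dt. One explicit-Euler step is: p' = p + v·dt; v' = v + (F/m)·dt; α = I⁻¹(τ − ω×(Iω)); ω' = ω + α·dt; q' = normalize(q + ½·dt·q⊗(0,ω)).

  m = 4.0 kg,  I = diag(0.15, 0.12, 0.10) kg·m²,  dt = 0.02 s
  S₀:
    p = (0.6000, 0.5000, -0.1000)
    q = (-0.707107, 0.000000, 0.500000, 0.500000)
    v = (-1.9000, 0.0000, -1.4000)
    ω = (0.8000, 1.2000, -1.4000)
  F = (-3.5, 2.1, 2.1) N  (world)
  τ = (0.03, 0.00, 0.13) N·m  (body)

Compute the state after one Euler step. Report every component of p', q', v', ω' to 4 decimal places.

p' = (0.5620, 0.5000, -0.1280)
q' = (-0.7060, -0.0187, 0.4954, 0.5058)
v' = (-1.9175, 0.0105, -1.3895)
ω' = (0.7995, 1.2093, -1.3682)

a = F/m = (-0.8750, 0.5250, 0.5250)
p' = p + v·dt = (0.5620, 0.5000, -0.1280)
v' = v + a·dt = (-1.9175, 0.0105, -1.3895)
(τ − ω×Iω)/I = (-0.0240, 0.4667, 1.5880)
ω' = ω + α·dt = (0.7995, 1.2093, -1.3682)
2q̇ = q⊗(0,ω) = (0.1000000, -1.8656856, -0.4485284, 0.5899498)
updated quaternion q' = (-0.7060, -0.0187, 0.4954, 0.5058)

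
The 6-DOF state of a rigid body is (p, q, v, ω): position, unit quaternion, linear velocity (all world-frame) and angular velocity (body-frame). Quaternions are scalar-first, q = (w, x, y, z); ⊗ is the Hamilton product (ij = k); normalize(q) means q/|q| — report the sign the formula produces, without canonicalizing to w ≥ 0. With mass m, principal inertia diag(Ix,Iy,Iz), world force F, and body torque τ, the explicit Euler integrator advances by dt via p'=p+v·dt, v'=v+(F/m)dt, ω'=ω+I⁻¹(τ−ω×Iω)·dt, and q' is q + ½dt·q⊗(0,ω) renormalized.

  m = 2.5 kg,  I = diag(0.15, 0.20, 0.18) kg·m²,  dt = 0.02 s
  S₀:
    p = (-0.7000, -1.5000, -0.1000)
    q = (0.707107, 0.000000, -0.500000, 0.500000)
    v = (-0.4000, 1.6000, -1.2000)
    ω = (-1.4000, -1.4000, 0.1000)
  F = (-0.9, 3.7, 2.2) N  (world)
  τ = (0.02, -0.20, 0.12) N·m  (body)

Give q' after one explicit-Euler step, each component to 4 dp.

q' = (0.6995, -0.0034, -0.5168, 0.4936)

Hamilton product q⊗(0,ω) = (-0.7500000, -0.3399498, -1.6899498, -0.6292893)
q + ½dt·q⊗(0,ω), renormalized = (0.6995, -0.0034, -0.5168, 0.4936)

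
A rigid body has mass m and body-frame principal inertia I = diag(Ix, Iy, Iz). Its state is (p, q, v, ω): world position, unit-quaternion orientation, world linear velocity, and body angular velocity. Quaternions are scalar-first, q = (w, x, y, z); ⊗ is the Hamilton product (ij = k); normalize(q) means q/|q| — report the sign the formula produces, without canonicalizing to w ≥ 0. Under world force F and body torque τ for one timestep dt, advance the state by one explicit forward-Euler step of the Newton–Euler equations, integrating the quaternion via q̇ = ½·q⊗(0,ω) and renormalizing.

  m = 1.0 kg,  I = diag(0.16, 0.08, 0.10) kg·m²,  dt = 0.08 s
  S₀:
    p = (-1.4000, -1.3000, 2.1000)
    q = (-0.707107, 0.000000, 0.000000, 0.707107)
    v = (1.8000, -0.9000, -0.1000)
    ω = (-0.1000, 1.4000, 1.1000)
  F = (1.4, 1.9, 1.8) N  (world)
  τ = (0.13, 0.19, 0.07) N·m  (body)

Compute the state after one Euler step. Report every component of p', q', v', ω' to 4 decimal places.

p' = (-1.2560, -1.3720, 2.0920)
q' = (-0.7363, -0.0367, -0.0423, 0.6743)
v' = (1.9120, -0.7480, 0.0440)
ω' = (-0.0504, 1.5966, 1.1470)

new position p' = (-1.2560, -1.3720, 2.0920)
new velocity v' = (1.9120, -0.7480, 0.0440)
gyro term ω×Iω = (0.0308, -0.0066, 0.0112)
α = I⁻¹(τ − ω×Iω) = (0.6200, 2.4575, 0.5880)
ω + α·dt = (-0.0504, 1.5966, 1.1470)
q⊗(0,ω) = (-0.7778177, -0.9192391, -1.0606605, -0.7778177)
q + ½dt·q⊗(0,ω), renormalized = (-0.7363, -0.0367, -0.0423, 0.6743)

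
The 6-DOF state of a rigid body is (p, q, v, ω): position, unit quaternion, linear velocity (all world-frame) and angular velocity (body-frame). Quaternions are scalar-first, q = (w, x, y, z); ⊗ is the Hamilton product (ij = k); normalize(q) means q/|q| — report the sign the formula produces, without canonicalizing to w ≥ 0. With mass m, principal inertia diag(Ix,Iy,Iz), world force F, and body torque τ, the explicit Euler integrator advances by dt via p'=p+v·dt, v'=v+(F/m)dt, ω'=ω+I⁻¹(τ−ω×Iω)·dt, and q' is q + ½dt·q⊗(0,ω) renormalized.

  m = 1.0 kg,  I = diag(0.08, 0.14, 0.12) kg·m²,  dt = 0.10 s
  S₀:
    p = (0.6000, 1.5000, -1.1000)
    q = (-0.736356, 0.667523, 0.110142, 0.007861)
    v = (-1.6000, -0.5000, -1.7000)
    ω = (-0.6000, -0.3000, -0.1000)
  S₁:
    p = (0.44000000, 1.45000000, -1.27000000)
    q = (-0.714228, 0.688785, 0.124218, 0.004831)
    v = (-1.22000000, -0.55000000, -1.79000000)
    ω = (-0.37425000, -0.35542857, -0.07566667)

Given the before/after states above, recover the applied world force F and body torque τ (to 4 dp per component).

Δv = v₁−v₀ = (0.38000000, -0.05000000, -0.09000000)
F = m·Δv/dt = (3.8000, -0.5000, -0.9000)
ω₁ − ω₀ = (0.22575000, -0.05542857, 0.02433333)
precession coupling = (-0.0006, -0.0024, 0.0108)
τ = I·(Δω/dt) + ω₀×(Iω₀) = (0.1800, -0.0800, 0.0400)

F = (3.8000, -0.5000, -0.9000)
τ = (0.1800, -0.0800, 0.0400)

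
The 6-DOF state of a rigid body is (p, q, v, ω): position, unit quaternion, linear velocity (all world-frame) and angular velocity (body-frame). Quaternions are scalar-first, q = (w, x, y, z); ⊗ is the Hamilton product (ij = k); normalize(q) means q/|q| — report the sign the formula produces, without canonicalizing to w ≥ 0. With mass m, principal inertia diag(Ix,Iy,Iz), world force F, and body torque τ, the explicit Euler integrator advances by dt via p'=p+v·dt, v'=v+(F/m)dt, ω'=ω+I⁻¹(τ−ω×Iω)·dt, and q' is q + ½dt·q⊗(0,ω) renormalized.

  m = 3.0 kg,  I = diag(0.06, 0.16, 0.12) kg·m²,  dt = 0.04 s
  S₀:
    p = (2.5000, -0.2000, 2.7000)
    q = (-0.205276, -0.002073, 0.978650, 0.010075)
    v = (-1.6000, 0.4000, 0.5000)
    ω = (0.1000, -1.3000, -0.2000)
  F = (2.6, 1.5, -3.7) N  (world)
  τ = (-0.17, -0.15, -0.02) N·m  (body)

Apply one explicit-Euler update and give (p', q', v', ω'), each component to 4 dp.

gyro term ω×Iω = (-0.0104, 0.0012, -0.0130)
angular accel α = (-2.6600, -0.9450, -0.0583)
ω + α·dt = (-0.0064, -1.3378, -0.2023)
2q̇ = q⊗(0,ω) = (1.2744673, -0.2031601, 0.2674517, -0.0541149)
q' = normalize(q + ½dt·q⊗(0,ω)) = (-0.1797, -0.0061, 0.9837, 0.0090)
a = F/m = (0.8667, 0.5000, -1.2333)
p + v·dt = (2.4360, -0.1840, 2.7200)
new velocity v' = (-1.5653, 0.4200, 0.4507)

p' = (2.4360, -0.1840, 2.7200)
q' = (-0.1797, -0.0061, 0.9837, 0.0090)
v' = (-1.5653, 0.4200, 0.4507)
ω' = (-0.0064, -1.3378, -0.2023)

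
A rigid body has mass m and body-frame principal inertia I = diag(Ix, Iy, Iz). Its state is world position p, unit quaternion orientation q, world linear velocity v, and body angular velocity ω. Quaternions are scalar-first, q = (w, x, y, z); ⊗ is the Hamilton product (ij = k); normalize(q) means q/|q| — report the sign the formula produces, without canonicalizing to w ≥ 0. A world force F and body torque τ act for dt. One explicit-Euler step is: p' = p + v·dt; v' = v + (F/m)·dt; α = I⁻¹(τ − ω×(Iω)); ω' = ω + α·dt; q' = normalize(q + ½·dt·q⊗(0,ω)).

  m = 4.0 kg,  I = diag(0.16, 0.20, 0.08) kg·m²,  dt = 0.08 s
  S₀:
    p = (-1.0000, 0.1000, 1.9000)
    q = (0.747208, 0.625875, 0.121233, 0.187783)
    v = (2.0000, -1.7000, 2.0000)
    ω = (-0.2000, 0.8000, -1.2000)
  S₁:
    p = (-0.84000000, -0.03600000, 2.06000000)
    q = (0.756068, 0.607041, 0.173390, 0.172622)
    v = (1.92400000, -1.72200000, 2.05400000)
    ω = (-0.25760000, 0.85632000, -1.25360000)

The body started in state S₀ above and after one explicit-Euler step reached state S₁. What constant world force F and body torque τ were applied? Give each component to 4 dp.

F = (-3.8000, -1.1000, 2.7000)
τ = (0.0000, 0.1600, -0.0600)

Δv = v₁−v₀ = (-0.07600000, -0.02200000, 0.05400000)
F = m·Δv/dt = (-3.8000, -1.1000, 2.7000)
Δω = ω₁−ω₀ = (-0.05760000, 0.05632000, -0.05360000)
I·α + gyro = (0.0000, 0.1600, -0.0600)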